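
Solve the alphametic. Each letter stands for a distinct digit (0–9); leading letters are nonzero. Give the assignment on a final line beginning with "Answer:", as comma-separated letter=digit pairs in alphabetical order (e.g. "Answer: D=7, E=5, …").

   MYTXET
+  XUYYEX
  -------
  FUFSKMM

Step 1. [F] the sum has 7 digits but both addends have 6; that extra leading digit F is the final carry, namely 1, so F=1.
Step 2. [col 1: T + X ≡ M (mod 10)] no forcing yet in column 1 (carry-in 0); T=3 is free and consistent — try it ⇒ T=3.
Step 3. [col 1: T + X ≡ M (mod 10)] X=5 is one option consistent with column 1 (T + X ≡ M (mod 10), carry-in 0) — take it ⇒ X=5.
Step 4. [col 1: T + X ≡ M (mod 10)] from column 1 (T=3, X=5, carry-in 0, digits 1,3,5 already taken and all letters distinct): M must equal 8 ⇒ M=8.
Step 5. [col 2: E + E ≡ M (mod 10)] column 2 (E + E ≡ M (mod 10), carry-in 0) doesn't pin E yet; pick E=9 and continue ⇒ E=9.
Step 6. [col 3: X + Y ≡ K (mod 10)] Y=6 is one option consistent with column 3 (X + Y ≡ K (mod 10), carry-in 1) — take it, so Y=6.
Step 7. [col 3: X + Y ≡ K (mod 10)] column 3: given X=5, Y=6, carry-in 1, and digits 1,3,5,6,8,9 already taken and all letters distinct, X+Y≡K (mod 10) forces K=2, so K=2.
Step 8. [col 4: T + Y ≡ S (mod 10)] in column 4 we have T+Y≡S with carry-in 1; given T=3, Y=6 and digits 1,2,3,5,6,8,9 already taken and all letters distinct, that pins S to 0. So S=0.
Step 9. [col 5: Y + U ≡ F (mod 10)] column 5: given Y=6, F=1, carry-in 1, and digits 0,1,2,3,5,6,8,9 already taken and all letters distinct, Y+U≡F (mod 10) forces U=4 ⇒ U=4.

Answer: E=9, F=1, K=2, M=8, S=0, T=3, U=4, X=5, Y=6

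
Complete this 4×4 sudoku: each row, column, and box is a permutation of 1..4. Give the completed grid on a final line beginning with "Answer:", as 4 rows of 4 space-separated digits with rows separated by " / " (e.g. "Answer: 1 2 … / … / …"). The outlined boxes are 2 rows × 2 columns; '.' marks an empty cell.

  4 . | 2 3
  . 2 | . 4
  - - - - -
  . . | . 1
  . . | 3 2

Step 1. [r2c1∈{1,3}] 3 has one home in row 2: r2c1 ⇒ r2c1=3.
Step 2. [r4c2∈{1,4}] in row 4, 4 fits only at r4c2, so r4c2=4.
Step 3. [r3c3∈{4}] r3c3's peers cover all but 4, so r3c3=4.
Step 4. [r3c2∈{3}] only 3 remains possible at r3c2, so r3c2=3.
Step 5. [r2c3∈{1}] r2c3's peers cover all but 1, so r2c3=1.
Step 6. [r4c1∈{1}] r4c1 is down to just 1, so r4c1=1.
Step 7. [r1c2∈{1}] r1c2 has the single candidate 1. So r1c2=1.
Step 8. [r3c1∈{2}] r3c1's peers cover all but 2, so r3c1=2.

Answer: 4 1 2 3 / 3 2 1 4 / 2 3 4 1 / 1 4 3 2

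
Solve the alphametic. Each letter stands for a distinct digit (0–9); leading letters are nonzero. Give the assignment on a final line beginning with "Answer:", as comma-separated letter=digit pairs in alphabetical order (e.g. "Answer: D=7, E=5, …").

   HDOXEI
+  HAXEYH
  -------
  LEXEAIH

Step 1. [col 1: I + H ≡ H (mod 10)] column 1 reads I+H+carry(0)=H with nothing yet; with all letters distinct, none taken yet, the only value for I is 0 ⇒ I=0.
Step 2. [col 1: I + H ≡ H (mod 10)] several values work for H in column 1 (I + H ≡ H (mod 10), carry-in 0); try H=6 ⇒ H=6.
Step 3. [L] the sum has 7 digits but both addends have 6; that extra leading digit L is the final carry, namely 1. So L=1.
Step 4. [col 2: E + Y ≡ I (mod 10)] Y=7 is one option consistent with column 2 (E + Y ≡ I (mod 10), carry-in 0) — take it. So Y=7.
Step 5. [col 2: E + Y ≡ I (mod 10)] column 2: given Y=7, I=0, carry-in 0, and digits 0,1,6,7 already taken and all letters distinct, E+Y≡I (mod 10) forces E=3. So E=3.
Step 6. [col 3: X + E ≡ A (mod 10)] X=4 is one option consistent with column 3 (X + E ≡ A (mod 10), carry-in 1) — take it ⇒ X=4.
Step 7. [col 3: X + E ≡ A (mod 10)] column 3: given X=4, E=3, carry-in 1, and digits 0,1,3,4,6,7 already taken and all letters distinct, X+E≡A (mod 10) forces A=8. So A=8.
Step 8. [col 4: O + X ≡ E (mod 10)] column 4: given X=4, E=3, carry-in 0, and digits 0,1,3,4,6,7,8 already taken and all letters distinct, O+X≡E (mod 10) forces O=9, so O=9.
Step 9. [col 5: D + A ≡ X (mod 10)] in column 5 we have D+A≡X with carry-in 1; given A=8, X=4 and digits 0,1,3,4,6,7,8,9 already taken and all letters distinct, that pins D to 5, so D=5.

Answer: A=8, D=5, E=3, H=6, I=0, L=1, O=9, X=4, Y=7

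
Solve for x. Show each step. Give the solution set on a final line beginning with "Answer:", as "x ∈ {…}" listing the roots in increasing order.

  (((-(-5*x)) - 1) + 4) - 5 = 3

Step 1. [(((-(-5*x)) - 1) + 4) - 5 = 3] the outer -5 inverts by adding 5 ⇒ sub: ((-(-5*x)) - 1) + 4 = 8.
Step 2. [((-(-5*x)) - 1) + 4 = 8] the outer +4 inverts by subtracting 4. So sub: (-(-5*x)) - 1 = 4.
Step 3. [(-(-5*x)) - 1 = 4] add 1: x sits inside (… - 1), so sub: -(-5*x) = 5.
Step 4. [-(-5*x) = 5] LHS negated; negate both sides ⇒ neg: -5*x = -5.
Step 5. [-5*x = -5] -5·(inner) — divide through by -5 ⇒ div: x = 1.

Answer: x ∈ {1}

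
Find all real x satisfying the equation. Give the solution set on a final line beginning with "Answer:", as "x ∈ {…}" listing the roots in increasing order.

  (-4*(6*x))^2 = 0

Step 1. [(-4*(6*x))^2 = 0] √ both sides: 0 ≥ 0 gives two branches ⇒ sqrt: -4*(6*x) = 0.
Step 2. [-4*(6*x) = 0] -4 out front; divide by -4, so div: 6*x = 0.
Step 3. [6*x = 0] divide by the outer 6, so div: x = 0.

Answer: x ∈ {0}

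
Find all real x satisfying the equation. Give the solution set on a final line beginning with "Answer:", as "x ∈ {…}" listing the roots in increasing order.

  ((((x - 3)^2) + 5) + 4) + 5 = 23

Step 1. [((((x - 3)^2) + 5) + 4) + 5 = 23] +5 is outermost — subtract 5 both sides, so sub: (((x - 3)^2) + 5) + 4 = 18.
Step 2. [(((x - 3)^2) + 5) + 4 = 18] subtract 4: x sits inside (… + 4) ⇒ sub: ((x - 3)^2) + 5 = 14.
Step 3. [((x - 3)^2) + 5 = 14] +5 is outermost — subtract 5 both sides ⇒ sub: (x - 3)^2 = 9.
Step 4. [(x - 3)^2 = 9] √ both sides: 9 ≥ 0 gives two branches ⇒ sqrt: x - 3 = 3 or -3.
Step 5. [x - 3 = 3 or -3] add 3: x sits inside (… - 3), so sub: x = 6 or 0.

Answer: x ∈ {0, 6}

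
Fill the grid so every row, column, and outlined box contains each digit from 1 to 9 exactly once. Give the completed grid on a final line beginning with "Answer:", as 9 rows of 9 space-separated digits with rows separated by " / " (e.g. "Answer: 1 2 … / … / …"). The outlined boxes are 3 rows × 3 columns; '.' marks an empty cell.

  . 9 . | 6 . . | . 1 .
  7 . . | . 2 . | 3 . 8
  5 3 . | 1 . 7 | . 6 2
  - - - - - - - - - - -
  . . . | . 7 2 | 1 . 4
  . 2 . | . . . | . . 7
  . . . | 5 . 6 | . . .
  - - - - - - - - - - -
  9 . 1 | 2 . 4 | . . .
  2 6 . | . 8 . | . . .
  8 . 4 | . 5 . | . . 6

Step 1. [r8c3∈{3,5,7}] r8c3 is the only open cell in box 7 admitting 3, so r8c3=3.
Step 2. [r1c7∈{4,5,7}] across row 1, 7 lands solely at r1c7 ⇒ r1c7=7.
Step 3. [r5c7∈{5,6,8,9}] in col 7, 6 fits only at r5c7. So r5c7=6.
Step 4. [r7c2∈{5,7}] in box 7, 5 fits only at r7c2, so r7c2=5.
Step 5. [r4c2∈{8}] nothing but 8 survives at r4c2 ⇒ r4c2=8.
Step 6. [r5c4∈{3,4,8,9}] col 4 places 8 nowhere but r5c4 ⇒ r5c4=8.
Step 7. [r2c4∈{4,9}] across col 4, 4 lands solely at r2c4, so r2c4=4.
Step 8. [r6c2∈{1,4,7}] across col 2, 4 lands solely at r6c2 ⇒ r6c2=4.
Step 9. [r9c6∈{1,3,9}] row 9 places 1 nowhere but r9c6. So r9c6=1.
Step 10. [r8c6∈{9}] r8c6's peers cover all but 9, so r8c6=9.
Step 11. [r6c9∈{3,9}] 9 has one home in col 9: r6c9. So r6c9=9.
Step 12. [r5c6∈{3}] nothing but 3 survives at r5c6, so r5c6=3.
Step 13. [r5c8∈{5}] r5c8 has the single candidate 5 ⇒ r5c8=5.
Step 14. [r4c8∈{3}] r4c8's peers cover all but 3. So r4c8=3.
Step 15. [r7c8∈{7,8}] 7 has one home in row 7: r7c8 ⇒ r7c8=7.
Step 16. [r5c3∈{9}] r5c3 is down to just 9. So r5c3=9.
Step 17. [r6c8∈{2,8}] 8 has one home in col 8: r6c8 ⇒ r6c8=8.
Step 18. [r1c9∈{5}] r1c9 is down to just 5. So r1c9=5.
Step 19. [r2c8∈{9}] r2c8 is down to just 9 ⇒ r2c8=9.
Step 20. [r9c4∈{3,7}] row 9 places 3 nowhere but r9c4, so r9c4=3.
Step 21. [r5c1∈{1}] only 1 remains possible at r5c1. So r5c1=1.
Step 22. [r6c7∈{2}] only 2 remains possible at r6c7, so r6c7=2.
Step 23. [r1c3∈{2,8}] in row 1, 2 fits only at r1c3 ⇒ r1c3=2.
Step 24. [r3c7∈{4}] r3c7 is down to just 4. So r3c7=4.
Step 25. [r2c3∈{6}] only 6 remains possible at r2c3, so r2c3=6.
Step 26. [r1c6∈{8}] nothing but 8 survives at r1c6 ⇒ r1c6=8.
Step 27. [r8c9∈{1}] nothing but 1 survives at r8c9. So r8c9=1.
Step 28. [r8c8∈{4}] r8c8 has the single candidate 4 ⇒ r8c8=4.
Step 29. [r8c7∈{5}] only 5 remains possible at r8c7 ⇒ r8c7=5.
Step 30. [r8c4∈{7}] only 7 remains possible at r8c4 ⇒ r8c4=7.
Step 31. [r9c7∈{9}] r9c7's peers cover all but 9, so r9c7=9.
Step 32. [r2c2∈{1}] nothing but 1 survives at r2c2 ⇒ r2c2=1.
Step 33. [r3c3∈{8}] r3c3 has the single candidate 8, so r3c3=8.
Step 34. [r9c8∈{2}] r9c8's peers cover all but 2, so r9c8=2.
Step 35. [r4c1∈{6}] nothing but 6 survives at r4c1 ⇒ r4c1=6.
Step 36. [r9c2∈{7}] r9c2 is down to just 7. So r9c2=7.
Step 37. [r4c4∈{9}] nothing but 9 survives at r4c4. So r4c4=9.
Step 38. [r3c5∈{9}] r3c5 has the single candidate 9 ⇒ r3c5=9.
Step 39. [r1c1∈{4}] nothing but 4 survives at r1c1 ⇒ r1c1=4.
Step 40. [r7c7∈{8}] only 8 remains possible at r7c7, so r7c7=8.
Step 41. [r6c3∈{7}] r6c3 is down to just 7, so r6c3=7.
Step 42. [r6c5∈{1}] only 1 remains possible at r6c5, so r6c5=1.
Step 43. [r2c6∈{5}] r2c6's peers cover all but 5 ⇒ r2c6=5.
Step 44. [r7c5∈{6}] nothing but 6 survives at r7c5 ⇒ r7c5=6.
Step 45. [r4c3∈{5}] only 5 remains possible at r4c3. So r4c3=5.
Step 46. [r5c5∈{4}] r5c5's peers cover all but 4. So r5c5=4.
Step 47. [r7c9∈{3}] nothing but 3 survives at r7c9 ⇒ r7c9=3.
Step 48. [r1c5∈{3}] r1c5 has the single candidate 3 ⇒ r1c5=3.
Step 49. [r6c1∈{3}] r6c1 has the single candidate 3, so r6c1=3.

Answer: 4 9 2 6 3 8 7 1 5 / 7 1 6 4 2 5 3 9 8 / 5 3 8 1 9 7 4 6 2 / 6 8 5 9 7 2 1 3 4 / 1 2 9 8 4 3 6 5 7 / 3 4 7 5 1 6 2 8 9 / 9 5 1 2 6 4 8 7 3 / 2 6 3 7 8 9 5 4 1 / 8 7 4 3 5 1 9 2 6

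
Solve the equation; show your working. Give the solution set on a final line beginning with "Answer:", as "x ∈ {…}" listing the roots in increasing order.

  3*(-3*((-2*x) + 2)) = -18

Step 1. [3*(-3*((-2*x) + 2)) = -18] 3 out front; divide by 3, so div: -3*((-2*x) + 2) = -6.
Step 2. [-3*((-2*x) + 2) = -6] divide by the outer -3. So div: (-2*x) + 2 = 2.
Step 3. [(-2*x) + 2 = 2] 2 comes off first (subtract 2), so sub: -2*x = 0.
Step 4. [-2*x = 0] -2 out front; divide by -2 ⇒ div: x = 0.

Answer: x ∈ {0}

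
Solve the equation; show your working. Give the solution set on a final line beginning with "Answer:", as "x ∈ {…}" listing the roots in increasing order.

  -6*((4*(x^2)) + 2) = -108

Step 1. [-6*((4*(x^2)) + 2) = -108] divide by the outer -6 ⇒ div: (4*(x^2)) + 2 = 18.
Step 2. [(4*(x^2)) + 2 = 18] +2 is outermost — subtract 2 both sides ⇒ sub: 4*(x^2) = 16.
Step 3. [4*(x^2) = 16] leading coefficient 4: divide by 4 ⇒ div: x^2 = 4.
Step 4. [x^2 = 4] √ both sides: 4 ≥ 0 gives two branches, so sqrt: x = 2 or -2.

Answer: x ∈ {-2, 2}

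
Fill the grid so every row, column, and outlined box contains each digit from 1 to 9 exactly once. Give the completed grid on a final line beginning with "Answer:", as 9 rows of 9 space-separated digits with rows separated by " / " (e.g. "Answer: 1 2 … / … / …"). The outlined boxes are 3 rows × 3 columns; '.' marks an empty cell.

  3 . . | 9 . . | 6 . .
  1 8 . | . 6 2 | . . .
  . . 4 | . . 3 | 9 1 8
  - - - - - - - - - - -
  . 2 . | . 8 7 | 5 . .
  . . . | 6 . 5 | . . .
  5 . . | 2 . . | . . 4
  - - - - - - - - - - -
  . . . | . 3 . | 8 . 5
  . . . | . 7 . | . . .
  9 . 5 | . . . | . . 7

Step 1. [r3c1∈{2,6,7}] in row 3, 2 fits only at r3c1, so r3c1=2.
Step 2. [r1c3∈{7}] nothing but 7 survives at r1c3 ⇒ r1c3=7.
Step 3. [r3c2∈{5,6}] row 3 places 6 nowhere but r3c2, so r3c2=6.
Step 4. [r8c4∈{1,4,5,8}] r8c4 is the only open cell in row 8 admitting 5 ⇒ r8c4=5.
Step 5. [r4c4∈{1,3,4}] 3 has one home in col 4: r4c4. So r4c4=3.
Step 6. [r5c5∈{1,4,9}] in box 5, 4 fits only at r5c5, so r5c5=4.
Step 7. [r6c5∈{1,9}] in col 5, 9 fits only at r6c5. So r6c5=9.
Step 8. [r6c6∈{1}] r6c6 has the single candidate 1. So r6c6=1.
Step 9. [r5c2∈{1,3,7,9}] col 2 places 9 nowhere but r5c2, so r5c2=9.
Step 10. [r9c4∈{1,4,8}] in col 4, 8 fits only at r9c4. So r9c4=8.
Step 11. [r2c8∈{3,4,5,7}] row 2 places 5 nowhere but r2c8. So r2c8=5.
Step 12. [r2c7∈{3,4,7}] in box 3, 7 fits only at r2c7 ⇒ r2c7=7.
Step 13. [r6c7∈{3}] nothing but 3 survives at r6c7, so r6c7=3.
Step 14. [r1c8∈{2,4}] box 3 places 4 nowhere but r1c8. So r1c8=4.
Step 15. [r7c4∈{1,4}] col 4 places 1 nowhere but r7c4, so r7c4=1.
Step 16. [r5c3∈{1,3,8}] 3 has one home in row 5: r5c3, so r5c3=3.
Step 17. [r4c1∈{4,6}] in row 4, 4 fits only at r4c1 ⇒ r4c1=4.
Step 18. [r6c2∈{7}] r6c2 is down to just 7 ⇒ r6c2=7.
Step 19. [r7c2∈{4}] r7c2 has the single candidate 4. So r7c2=4.
Step 20. [r4c3∈{1,6}] box 4 places 1 nowhere but r4c3, so r4c3=1.
Step 21. [r6c3∈{6,8}] box 4 places 6 nowhere but r6c3 ⇒ r6c3=6.
Step 22. [r5c8∈{2,7,8}] in row 5, 7 fits only at r5c8. So r5c8=7.
Step 23. [r9c5∈{2}] nothing but 2 survives at r9c5 ⇒ r9c5=2.
Step 24. [r1c9∈{2}] r1c9 has the single candidate 2. So r1c9=2.
Step 25. [r5c9∈{1}] only 1 remains possible at r5c9, so r5c9=1.
Step 26. [r8c3∈{2,8}] across col 3, 8 lands solely at r8c3, so r8c3=8.
Step 27. [r8c1∈{6}] r8c1 is down to just 6 ⇒ r8c1=6.
Step 28. [r4c9∈{6,9}] 6 has one home in col 9: r4c9. So r4c9=6.
Step 29. [r8c9∈{3,9}] 9 has one home in col 9: r8c9. So r8c9=9.
Step 30. [r8c6∈{4}] r8c6 has the single candidate 4. So r8c6=4.
Step 31. [r9c6∈{6}] only 6 remains possible at r9c6 ⇒ r9c6=6.
Step 32. [r9c8∈{3}] r9c8 has the single candidate 3. So r9c8=3.
Step 33. [r8c8∈{2}] nothing but 2 survives at r8c8 ⇒ r8c8=2.
Step 34. [r8c7∈{1}] nothing but 1 survives at r8c7 ⇒ r8c7=1.
Step 35. [r1c5∈{1,5}] row 1 places 1 nowhere but r1c5. So r1c5=1.
Step 36. [r8c2∈{3}] r8c2 has the single candidate 3 ⇒ r8c2=3.
Step 37. [r7c3∈{2}] nothing but 2 survives at r7c3. So r7c3=2.
Step 38. [r7c6∈{9}] only 9 remains possible at r7c6, so r7c6=9.
Step 39. [r3c4∈{7}] only 7 remains possible at r3c4 ⇒ r3c4=7.
Step 40. [r9c7∈{4}] r9c7's peers cover all but 4. So r9c7=4.
Step 41. [r4c8∈{9}] r4c8 is down to just 9 ⇒ r4c8=9.
Step 42. [r3c5∈{5}] nothing but 5 survives at r3c5, so r3c5=5.
Step 43. [r9c2∈{1}] only 1 remains possible at r9c2. So r9c2=1.
Step 44. [r6c8∈{8}] nothing but 8 survives at r6c8, so r6c8=8.
Step 45. [r7c8∈{6}] r7c8 has the single candidate 6 ⇒ r7c8=6.
Step 46. [r7c1∈{7}] r7c1 has the single candidate 7, so r7c1=7.
Step 47. [r2c9∈{3}] nothing but 3 survives at r2c9. So r2c9=3.
Step 48. [r2c4∈{4}] r2c4 has the single candidate 4, so r2c4=4.
Step 49. [r1c2∈{5}] only 5 remains possible at r1c2, so r1c2=5.
Step 50. [r5c1∈{8}] r5c1's peers cover all but 8, so r5c1=8.
Step 51. [r2c3∈{9}] nothing but 9 survives at r2c3. So r2c3=9.
Step 52. [r5c7∈{2}] r5c7 has the single candidate 2. So r5c7=2.
Step 53. [r1c6∈{8}] nothing but 8 survives at r1c6 ⇒ r1c6=8.

Answer: 3 5 7 9 1 8 6 4 2 / 1 8 9 4 6 2 7 5 3 / 2 6 4 7 5 3 9 1 8 / 4 2 1 3 8 7 5 9 6 / 8 9 3 6 4 5 2 7 1 / 5 7 6 2 9 1 3 8 4 / 7 4 2 1 3 9 8 6 5 / 6 3 8 5 7 4 1 2 9 / 9 1 5 8 2 6 4 3 7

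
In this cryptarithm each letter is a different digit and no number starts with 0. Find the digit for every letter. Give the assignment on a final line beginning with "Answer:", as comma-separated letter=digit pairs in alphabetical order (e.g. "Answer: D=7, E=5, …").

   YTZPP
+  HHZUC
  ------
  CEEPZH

Step 1. [col 1: P + C ≡ H (mod 10)] C=1 is one option consistent with column 1 (P + C ≡ H (mod 10), carry-in 0) — take it, so C=1.
Step 2. [col 1: P + C ≡ H (mod 10)] several values work for H in column 1 (P + C ≡ H (mod 10), carry-in 0); try H=6. So H=6.
Step 3. [col 1: P + C ≡ H (mod 10)] column 1 reads P+C+carry(0)=H with C=1, H=6; with digits 1,6 already taken and all letters distinct, the only value for P is 5. So P=5.
Step 4. [col 2: P + U ≡ Z (mod 10)] column 2 (P + U ≡ Z (mod 10), carry-in 0) doesn't pin U yet; pick U=7 and continue ⇒ U=7.
Step 5. [col 2: P + U ≡ Z (mod 10)] column 2: given P=5, U=7, carry-in 0, and digits 1,5,6,7 already taken and all letters distinct, P+U≡Z (mod 10) forces Z=2. So Z=2.
Step 6. [col 4: T + H ≡ E (mod 10)] E=0 is one option consistent with column 4 (T + H ≡ E (mod 10), carry-in 0) — take it. So E=0.
Step 7. [col 4: T + H ≡ E (mod 10)] column 4: given H=6, E=0, carry-in 0, and digits 0,1,2,5,6,7 already taken and all letters distinct, T+H≡E (mod 10) forces T=4. So T=4.
Step 8. [col 5: Y + H ≡ E (mod 10)] column 5 reads Y+H+carry(1)=E with H=6, E=0; with digits 0,1,2,4,5,6,7 already taken and all letters distinct, the only value for Y is 3, so Y=3.

Answer: C=1, E=0, H=6, P=5, T=4, U=7, Y=3, Z=2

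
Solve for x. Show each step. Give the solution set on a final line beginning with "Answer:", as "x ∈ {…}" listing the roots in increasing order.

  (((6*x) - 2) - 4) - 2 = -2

Step 1. [(((6*x) - 2) - 4) - 2 = -2] 2 comes off first (add 2). So sub: ((6*x) - 2) - 4 = 0.
Step 2. [((6*x) - 2) - 4 = 0] peel the -4: add 4 from each side ⇒ sub: (6*x) - 2 = 4.
Step 3. [(6*x) - 2 = 4] 2 comes off first (add 2), so sub: 6*x = 6.
Step 4. [6*x = 6] leading coefficient 6: divide by 6 ⇒ div: x = 1.

Answer: x ∈ {1}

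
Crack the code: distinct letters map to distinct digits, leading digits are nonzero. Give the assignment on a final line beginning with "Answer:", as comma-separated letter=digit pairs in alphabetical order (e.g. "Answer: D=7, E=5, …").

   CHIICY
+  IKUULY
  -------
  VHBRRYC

Step 1. [col 1: Y + Y ≡ C (mod 10)] column 1 (Y + Y ≡ C (mod 10), carry-in 0) doesn't pin Y yet; pick Y=4 and continue. So Y=4.
Step 2. [col 1: Y + Y ≡ C (mod 10)] in column 1 we have Y+Y≡C with carry-in 0; given Y=4 and digits 4 already taken and all letters distinct, that pins C to 8, so C=8.
Step 3. [V] V is the leading digit of a 7-digit sum of two 6-digit numbers; the final carry is exactly 1. So V=1.
Step 4. [col 2: C + L ≡ Y (mod 10)] in column 2 we have C+L≡Y with carry-in 0; given C=8, Y=4 and digits 1,4,8 already taken and all letters distinct, that pins L to 6, so L=6.
Step 5. [col 3: I + U ≡ R (mod 10)] column 3 (I + U ≡ R (mod 10), carry-in 1) doesn't pin I yet; pick I=7 and continue, so I=7.
Step 6. [col 3: I + U ≡ R (mod 10)] several values work for R in column 3 (I + U ≡ R (mod 10), carry-in 1); try R=0. So R=0.
Step 7. [col 3: I + U ≡ R (mod 10)] from column 3 (I=7, R=0, carry-in 1, digits 0,1,4,6,7,8 already taken and all letters distinct): U must equal 2 ⇒ U=2.
Step 8. [col 5: H + K ≡ B (mod 10)] in column 5 we have H+K≡B with carry-in 1; given nothing yet and digits 0,1,2,4,6,7,8 already taken and all letters distinct, that pins B to 9 ⇒ B=9.
Step 9. [col 5: H + K ≡ B (mod 10)] no forcing yet in column 5 (carry-in 1); K=3 is free and consistent — try it ⇒ K=3.
Step 10. [col 5: H + K ≡ B (mod 10)] from column 5 (K=3, B=9, carry-in 1, digits 0,1,2,3,4,6,7,8,9 already taken and all letters distinct): H must equal 5 ⇒ H=5.

Answer: B=9, C=8, H=5, I=7, K=3, L=6, R=0, U=2, V=1, Y=4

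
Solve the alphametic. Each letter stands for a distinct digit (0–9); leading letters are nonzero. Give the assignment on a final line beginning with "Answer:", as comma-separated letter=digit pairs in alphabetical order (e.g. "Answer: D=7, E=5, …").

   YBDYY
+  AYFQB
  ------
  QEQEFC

Step 1. [col 1: Y + B ≡ C (mod 10)] no forcing yet in column 1 (carry-in 0); B=3 is free and consistent — try it. So B=3.
Step 2. [Q] Q is the leading digit of a 6-digit sum of two 5-digit numbers; the final carry is exactly 1, so Q=1.
Step 3. [col 1: Y + B ≡ C (mod 10)] no forcing yet in column 1 (carry-in 0); C=0 is free and consistent — try it. So C=0.
Step 4. [col 1: Y + B ≡ C (mod 10)] in column 1 we have Y+B≡C with carry-in 0; given B=3, C=0 and digits 0,1,3 already taken and all letters distinct, that pins Y to 7, so Y=7.
Step 5. [col 2: Y + Q ≡ F (mod 10)] column 2 reads Y+Q+carry(1)=F with Y=7, Q=1; with digits 0,1,3,7 already taken and all letters distinct, the only value for F is 9 ⇒ F=9.
Step 6. [col 3: D + F ≡ E (mod 10)] D=5 is one option consistent with column 3 (D + F ≡ E (mod 10), carry-in 0) — take it. So D=5.
Step 7. [col 3: D + F ≡ E (mod 10)] column 3 reads D+F+carry(0)=E with D=5, F=9; with digits 0,1,3,5,7,9 already taken and all letters distinct, the only value for E is 4, so E=4.
Step 8. [col 5: Y + A ≡ E (mod 10)] in column 5 we have Y+A≡E with carry-in 1; given Y=7, E=4 and digits 0,1,3,4,5,7,9 already taken and all letters distinct, that pins A to 6. So A=6.

Answer: A=6, B=3, C=0, D=5, E=4, F=9, Q=1, Y=7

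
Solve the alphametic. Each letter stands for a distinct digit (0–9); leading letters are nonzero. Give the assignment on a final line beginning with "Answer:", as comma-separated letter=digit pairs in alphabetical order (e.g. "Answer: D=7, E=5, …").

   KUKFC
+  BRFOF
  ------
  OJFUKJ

Step 1. [col 1: C + F ≡ J (mod 10)] no forcing yet in column 1 (carry-in 0); J=2 is free and consistent — try it. So J=2.
Step 2. [col 1: C + F ≡ J (mod 10)] column 1 (C + F ≡ J (mod 10), carry-in 0) doesn't pin F yet; pick F=7 and continue. So F=7.
Step 3. [col 1: C + F ≡ J (mod 10)] column 1: given F=7, J=2, carry-in 0, and digits 2,7 already taken and all letters distinct, C+F≡J (mod 10) forces C=5, so C=5.
Step 4. [col 2: F + O ≡ K (mod 10)] K=9 is one option consistent with column 2 (F + O ≡ K (mod 10), carry-in 1) — take it. So K=9.
Step 5. [col 2: F + O ≡ K (mod 10)] column 2 reads F+O+carry(1)=K with F=7, K=9; with digits 2,5,7,9 already taken and all letters distinct, the only value for O is 1, so O=1.
Step 6. [col 3: K + F ≡ U (mod 10)] column 3: given K=9, F=7, carry-in 0, and digits 1,2,5,7,9 already taken and all letters distinct, K+F≡U (mod 10) forces U=6 ⇒ U=6.
Step 7. [col 4: U + R ≡ F (mod 10)] column 4 reads U+R+carry(1)=F with U=6, F=7; with digits 1,2,5,6,7,9 already taken and all letters distinct, the only value for R is 0. So R=0.
Step 8. [col 5: K + B ≡ J (mod 10)] column 5 reads K+B+carry(0)=J with K=9, J=2; with digits 0,1,2,5,6,7,9 already taken and all letters distinct, the only value for B is 3. So B=3.

Answer: B=3, C=5, F=7, J=2, K=9, O=1, R=0, U=6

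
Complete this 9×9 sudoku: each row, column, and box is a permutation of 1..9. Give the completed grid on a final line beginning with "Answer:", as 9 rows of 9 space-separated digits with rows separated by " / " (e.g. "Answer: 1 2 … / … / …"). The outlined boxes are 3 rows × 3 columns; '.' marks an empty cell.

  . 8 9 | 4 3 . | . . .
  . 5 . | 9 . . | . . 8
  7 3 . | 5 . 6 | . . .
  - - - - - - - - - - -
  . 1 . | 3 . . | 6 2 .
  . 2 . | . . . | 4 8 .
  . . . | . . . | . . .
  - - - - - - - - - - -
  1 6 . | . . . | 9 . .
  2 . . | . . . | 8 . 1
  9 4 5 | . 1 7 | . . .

Step 1. [r7c3∈{3,7,8}] r7c3 is the only open cell in box 7 admitting 8. So r7c3=8.
Step 2. [r1c1∈{6}] r1c1 is down to just 6. So r1c1=6.
Step 3. [r2c5∈{2,7}] 7 has one home in box 2: r2c5 ⇒ r2c5=7.
Step 4. [r2c1∈{4}] nothing but 4 survives at r2c1 ⇒ r2c1=4.
Step 5. [r9c9∈{2,3,6}] col 9 places 6 nowhere but r9c9 ⇒ r9c9=6.
Step 6. [r9c8∈{3}] r9c8's peers cover all but 3, so r9c8=3.
Step 7. [r9c7∈{2}] r9c7 is down to just 2, so r9c7=2.
Step 8. [r3c7∈{1}] r3c7's peers cover all but 1. So r3c7=1.
Step 9. [r6c2∈{7,9}] across col 2, 9 lands solely at r6c2. So r6c2=9.
Step 10. [r1c6∈{1,2}] 1 has one home in row 1: r1c6, so r1c6=1.
Step 11. [r2c6∈{2}] r2c6's peers cover all but 2. So r2c6=2.
Step 12. [r8c3∈{3,7}] r8c3 is the only open cell in box 7 admitting 3 ⇒ r8c3=3.
Step 13. [r8c4∈{6}] r8c4's peers cover all but 6, so r8c4=6.
Step 14. [r1c9∈{2,5,7}] across row 1, 2 lands solely at r1c9. So r1c9=2.
Step 15. [r6c8∈{1,5,7}] 1 has one home in col 8: r6c8 ⇒ r6c8=1.
Step 16. [r7c6∈{3,4,5}] 3 has one home in row 7: r7c6 ⇒ r7c6=3.
Step 17. [r7c4∈{2}] r7c4 is down to just 2. So r7c4=2.
Step 18. [r6c5∈{2,4,5,6,8}] row 6 places 2 nowhere but r6c5. So r6c5=2.
Step 19. [r6c3∈{4,6,7}] row 6 places 6 nowhere but r6c3, so r6c3=6.
Step 20. [r6c6∈{4,5,8}] r6c6 is the only open cell in row 6 admitting 4, so r6c6=4.
Step 21. [r4c6∈{5,8,9}] 8 has one home in col 6: r4c6. So r4c6=8.
Step 22. [r4c1∈{5}] r4c1's peers cover all but 5, so r4c1=5.
Step 23. [r4c5∈{9}] r4c5 is down to just 9. So r4c5=9.
Step 24. [r4c9∈{7}] r4c9's peers cover all but 7, so r4c9=7.
Step 25. [r7c8∈{4,5,7}] in row 7, 7 fits only at r7c8, so r7c8=7.
Step 26. [r5c6∈{5}] r5c6 has the single candidate 5. So r5c6=5.
Step 27. [r1c8∈{5}] only 5 remains possible at r1c8 ⇒ r1c8=5.
Step 28. [r8c8∈{4}] only 4 remains possible at r8c8. So r8c8=4.
Step 29. [r5c1∈{3}] nothing but 3 survives at r5c1. So r5c1=3.
Step 30. [r7c9∈{5}] r7c9 is down to just 5. So r7c9=5.
Step 31. [r6c7∈{3,5}] across row 6, 5 lands solely at r6c7. So r6c7=5.
Step 32. [r5c9∈{9}] r5c9's peers cover all but 9, so r5c9=9.
Step 33. [r6c4∈{7}] r6c4 has the single candidate 7. So r6c4=7.
Step 34. [r4c3∈{4}] r4c3's peers cover all but 4. So r4c3=4.
Step 35. [r5c4∈{1}] only 1 remains possible at r5c4 ⇒ r5c4=1.
Step 36. [r5c3∈{7}] nothing but 7 survives at r5c3 ⇒ r5c3=7.
Step 37. [r8c5∈{5}] r8c5 is down to just 5, so r8c5=5.
Step 38. [r1c7∈{7}] r1c7 has the single candidate 7. So r1c7=7.
Step 39. [r9c4∈{8}] only 8 remains possible at r9c4. So r9c4=8.
Step 40. [r8c2∈{7}] r8c2 is down to just 7 ⇒ r8c2=7.
Step 41. [r7c5∈{4}] r7c5 is down to just 4. So r7c5=4.
Step 42. [r2c7∈{3}] only 3 remains possible at r2c7, so r2c7=3.
Step 43. [r8c6∈{9}] only 9 remains possible at r8c6. So r8c6=9.
Step 44. [r3c5∈{8}] nothing but 8 survives at r3c5 ⇒ r3c5=8.
Step 45. [r5c5∈{6}] only 6 remains possible at r5c5. So r5c5=6.
Step 46. [r3c3∈{2}] r3c3 is down to just 2 ⇒ r3c3=2.
Step 47. [r6c1∈{8}] r6c1 has the single candidate 8 ⇒ r6c1=8.
Step 48. [r6c9∈{3}] r6c9 has the single candidate 3, so r6c9=3.
Step 49. [r3c9∈{4}] nothing but 4 survives at r3c9. So r3c9=4.
Step 50. [r2c8∈{6}] nothing but 6 survives at r2c8. So r2c8=6.
Step 51. [r2c3∈{1}] nothing but 1 survives at r2c3. So r2c3=1.
Step 52. [r3c8∈{9}] only 9 remains possible at r3c8, so r3c8=9.

Answer: 6 8 9 4 3 1 7 5 2 / 4 5 1 9 7 2 3 6 8 / 7 3 2 5 8 6 1 9 4 / 5 1 4 3 9 8 6 2 7 / 3 2 7 1 6 5 4 8 9 / 8 9 6 7 2 4 5 1 3 / 1 6 8 2 4 3 9 7 5 / 2 7 3 6 5 9 8 4 1 / 9 4 5 8 1 7 2 3 6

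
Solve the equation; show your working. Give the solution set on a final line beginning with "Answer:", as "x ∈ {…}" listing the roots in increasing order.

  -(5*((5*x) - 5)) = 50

Step 1. [-(5*((5*x) - 5)) = 50] LHS negated; negate both sides. So neg: 5*((5*x) - 5) = -50.
Step 2. [5*((5*x) - 5) = -50] LHS = 5·(…); ÷5 both sides ⇒ div: (5*x) - 5 = -10.
Step 3. [(5*x) - 5 = -10] 5 divides every term; factor it out. So factor: x - 1 = -2.
Step 4. [x - 1 = -2] peel the -1: add 1 from each side. So sub: x = -1.

Answer: x ∈ {-1}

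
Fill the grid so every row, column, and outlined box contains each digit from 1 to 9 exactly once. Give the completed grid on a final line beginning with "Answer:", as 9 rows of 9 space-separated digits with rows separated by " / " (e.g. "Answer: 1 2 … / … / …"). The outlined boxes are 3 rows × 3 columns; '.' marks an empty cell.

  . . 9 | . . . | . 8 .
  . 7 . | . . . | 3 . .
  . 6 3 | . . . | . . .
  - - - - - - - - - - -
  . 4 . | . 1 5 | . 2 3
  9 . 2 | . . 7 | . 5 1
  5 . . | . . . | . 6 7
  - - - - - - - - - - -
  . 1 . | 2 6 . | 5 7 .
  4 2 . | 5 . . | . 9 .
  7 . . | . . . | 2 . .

Step 1. [r7c3∈{8}] r7c3 has the single candidate 8. So r7c3=8.
Step 2. [r7c6∈{3,4,9}] row 7 places 9 nowhere but r7c6. So r7c6=9.
Step 3. [r2c3∈{1,4,5}] in col 3, 4 fits only at r2c3 ⇒ r2c3=4.
Step 4. [r2c8∈{1}] r2c8 has the single candidate 1 ⇒ r2c8=1.
Step 5. [r3c8∈{4}] r3c8 has the single candidate 4 ⇒ r3c8=4.
Step 6. [r5c4∈{3,4,6,8}] row 5 places 6 nowhere but r5c4 ⇒ r5c4=6.
Step 7. [r8c3∈{6}] r8c3 has the single candidate 6 ⇒ r8c3=6.
Step 8. [r8c9∈{8}] r8c9's peers cover all but 8, so r8c9=8.
Step 9. [r1c7∈{6,7}] across col 7, 6 lands solely at r1c7, so r1c7=6.
Step 10. [r9c8∈{3}] only 3 remains possible at r9c8, so r9c8=3.
Step 11. [r1c2∈{5}] nothing but 5 survives at r1c2 ⇒ r1c2=5.
Step 12. [r1c9∈{2}] r1c9 has the single candidate 2. So r1c9=2.
Step 13. [r1c1∈{1}] nothing but 1 survives at r1c1, so r1c1=1.
Step 14. [r3c7∈{7,9}] col 7 places 7 nowhere but r3c7 ⇒ r3c7=7.
Step 15. [r1c4∈{3,4,7}] col 4 places 7 nowhere but r1c4. So r1c4=7.
Step 16. [r6c4∈{3,4,8,9}] 3 has one home in col 4: r6c4, so r6c4=3.
Step 17. [r9c4∈{1,4,8}] in col 4, 4 fits only at r9c4, so r9c4=4.
Step 18. [r9c5∈{8}] only 8 remains possible at r9c5. So r9c5=8.
Step 19. [r5c5∈{4}] nothing but 4 survives at r5c5. So r5c5=4.
Step 20. [r6c2∈{8}] only 8 remains possible at r6c2, so r6c2=8.
Step 21. [r4c4∈{8,9}] in box 5, 8 fits only at r4c4. So r4c4=8.
Step 22. [r6c5∈{2,9}] r6c5 is the only open cell in box 5 admitting 9, so r6c5=9.
Step 23. [r2c4∈{9}] nothing but 9 survives at r2c4, so r2c4=9.
Step 24. [r9c6∈{1}] r9c6 is down to just 1, so r9c6=1.
Step 25. [r6c6∈{2}] nothing but 2 survives at r6c6, so r6c6=2.
Step 26. [r1c5∈{3}] r1c5 is down to just 3. So r1c5=3.
Step 27. [r3c6∈{8}] only 8 remains possible at r3c6, so r3c6=8.
Step 28. [r3c1∈{2}] r3c1 is down to just 2, so r3c1=2.
Step 29. [r3c5∈{5}] r3c5 has the single candidate 5. So r3c5=5.
Step 30. [r9c9∈{6}] r9c9 has the single candidate 6 ⇒ r9c9=6.
Step 31. [r3c9∈{9}] nothing but 9 survives at r3c9 ⇒ r3c9=9.
Step 32. [r2c6∈{6}] nothing but 6 survives at r2c6 ⇒ r2c6=6.
Step 33. [r7c9∈{4}] r7c9 is down to just 4 ⇒ r7c9=4.
Step 34. [r4c7∈{9}] only 9 remains possible at r4c7 ⇒ r4c7=9.
Step 35. [r1c6∈{4}] r1c6 has the single candidate 4, so r1c6=4.
Step 36. [r6c3∈{1}] r6c3's peers cover all but 1, so r6c3=1.
Step 37. [r4c1∈{6}] only 6 remains possible at r4c1. So r4c1=6.
Step 38. [r2c5∈{2}] r2c5's peers cover all but 2. So r2c5=2.
Step 39. [r2c9∈{5}] r2c9 has the single candidate 5 ⇒ r2c9=5.
Step 40. [r6c7∈{4}] r6c7 has the single candidate 4, so r6c7=4.
Step 41. [r5c7∈{8}] r5c7 is down to just 8. So r5c7=8.
Step 42. [r9c3∈{5}] only 5 remains possible at r9c3 ⇒ r9c3=5.
Step 43. [r9c2∈{9}] nothing but 9 survives at r9c2. So r9c2=9.
Step 44. [r8c7∈{1}] r8c7 has the single candidate 1, so r8c7=1.
Step 45. [r8c6∈{3}] r8c6's peers cover all but 3, so r8c6=3.
Step 46. [r7c1∈{3}] r7c1's peers cover all but 3. So r7c1=3.
Step 47. [r8c5∈{7}] r8c5 has the single candidate 7, so r8c5=7.
Step 48. [r4c3∈{7}] only 7 remains possible at r4c3, so r4c3=7.
Step 49. [r3c4∈{1}] r3c4's peers cover all but 1, so r3c4=1.
Step 50. [r5c2∈{3}] nothing but 3 survives at r5c2, so r5c2=3.
Step 51. [r2c1∈{8}] only 8 remains possible at r2c1. So r2c1=8.

Answer: 1 5 9 7 3 4 6 8 2 / 8 7 4 9 2 6 3 1 5 / 2 6 3 1 5 8 7 4 9 / 6 4 7 8 1 5 9 2 3 / 9 3 2 6 4 7 8 5 1 / 5 8 1 3 9 2 4 6 7 / 3 1 8 2 6 9 5 7 4 / 4 2 6 5 7 3 1 9 8 / 7 9 5 4 8 1 2 3 6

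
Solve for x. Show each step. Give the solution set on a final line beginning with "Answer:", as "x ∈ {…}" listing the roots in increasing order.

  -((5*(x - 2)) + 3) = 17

Step 1. [-((5*(x - 2)) + 3) = 17] leading − — multiply by −1. So neg: (5*(x - 2)) + 3 = -17.
Step 2. [(5*(x - 2)) + 3 = -17] subtract 3: x sits inside (… + 3). So sub: 5*(x - 2) = -20.
Step 3. [5*(x - 2) = -20] 5·(inner) — divide through by 5. So div: x - 2 = -4.
Step 4. [x - 2 = -4] -2 is outermost — add 2 both sides, so sub: x = -2.

Answer: x ∈ {-2}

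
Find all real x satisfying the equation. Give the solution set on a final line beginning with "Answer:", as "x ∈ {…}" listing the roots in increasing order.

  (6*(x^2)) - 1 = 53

Step 1. [(6*(x^2)) - 1 = 53] peel the -1: add 1 from each side ⇒ sub: 6*(x^2) = 54.
Step 2. [6*(x^2) = 54] 6·(inner) — divide through by 6, so div: x^2 = 9.
Step 3. [x^2 = 9] LHS squared, RHS 9 ≥ 0: apply √ (±) ⇒ sqrt: x = 3 or -3.

Answer: x ∈ {-3, 3}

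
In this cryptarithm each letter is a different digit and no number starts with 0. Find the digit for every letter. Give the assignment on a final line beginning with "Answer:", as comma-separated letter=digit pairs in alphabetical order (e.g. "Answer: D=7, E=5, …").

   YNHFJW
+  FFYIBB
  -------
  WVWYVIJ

Step 1. [col 1: W + B ≡ J (mod 10)] several values work for W in column 1 (W + B ≡ J (mod 10), carry-in 0); try W=1 ⇒ W=1.
Step 2. [col 1: W + B ≡ J (mod 10)] B=3 is one option consistent with column 1 (W + B ≡ J (mod 10), carry-in 0) — take it ⇒ B=3.
Step 3. [col 1: W + B ≡ J (mod 10)] in column 1 we have W+B≡J with carry-in 0; given W=1, B=3 and digits 1,3 already taken and all letters distinct, that pins J to 4, so J=4.
Step 4. [col 2: J + B ≡ I (mod 10)] column 2 reads J+B+carry(0)=I with J=4, B=3; with digits 1,3,4 already taken and all letters distinct, the only value for I is 7 ⇒ I=7.
Step 5. [col 3: F + I ≡ V (mod 10)] no forcing yet in column 3 (carry-in 0); V=5 is free and consistent — try it. So V=5.
Step 6. [col 3: F + I ≡ V (mod 10)] in column 3 we have F+I≡V with carry-in 0; given I=7, V=5 and digits 1,3,4,5,7 already taken and all letters distinct, that pins F to 8. So F=8.
Step 7. [col 4: H + Y ≡ Y (mod 10)] in column 4 we have H+Y≡Y with carry-in 1; given nothing yet and digits 1,3,4,5,7,8 already taken and all letters distinct, that pins H to 9 ⇒ H=9.
Step 8. [col 4: H + Y ≡ Y (mod 10)] Y=6 is one option consistent with column 4 (H + Y ≡ Y (mod 10), carry-in 1) — take it. So Y=6.
Step 9. [col 5: N + F ≡ W (mod 10)] from column 5 (F=8, W=1, carry-in 1, digits 1,3,4,5,6,7,8,9 already taken and all letters distinct): N must equal 2. So N=2.

Answer: B=3, F=8, H=9, I=7, J=4, N=2, V=5, W=1, Y=6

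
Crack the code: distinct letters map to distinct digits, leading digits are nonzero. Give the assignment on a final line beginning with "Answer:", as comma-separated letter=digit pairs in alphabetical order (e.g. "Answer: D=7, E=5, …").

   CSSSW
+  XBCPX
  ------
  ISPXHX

Step 1. [col 1: W + X ≡ X (mod 10)] from column 1 (nothing yet, carry-in 0, all letters distinct, none taken yet): W must equal 0, so W=0.
Step 2. [col 1: W + X ≡ X (mod 10)] X=7 is one option consistent with column 1 (W + X ≡ X (mod 10), carry-in 0) — take it, so X=7.
Step 3. [col 2: S + P ≡ H (mod 10)] several values work for P in column 2 (S + P ≡ H (mod 10), carry-in 0); try P=6. So P=6.
Step 4. [col 2: S + P ≡ H (mod 10)] no forcing yet in column 2 (carry-in 0); H=8 is free and consistent — try it, so H=8.
Step 5. [col 2: S + P ≡ H (mod 10)] column 2 reads S+P+carry(0)=H with P=6, H=8; with digits 0,6,7,8 already taken and all letters distinct, the only value for S is 2, so S=2.
Step 6. [I] the sum has 6 digits but both addends have 5; that extra leading digit I is the final carry, namely 1, so I=1.
Step 7. [col 3: S + C ≡ X (mod 10)] from column 3 (S=2, X=7, carry-in 0, digits 0,1,2,6,7,8 already taken and all letters distinct): C must equal 5, so C=5.
Step 8. [col 4: S + B ≡ P (mod 10)] column 4 reads S+B+carry(0)=P with S=2, P=6; with digits 0,1,2,5,6,7,8 already taken and all letters distinct, the only value for B is 4, so B=4.

Answer: B=4, C=5, H=8, I=1, P=6, S=2, W=0, X=7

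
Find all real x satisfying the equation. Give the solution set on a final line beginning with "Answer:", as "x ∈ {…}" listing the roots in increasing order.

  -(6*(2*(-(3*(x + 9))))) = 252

Step 1. [-(6*(2*(-(3*(x + 9))))) = 252] flip signs both sides ⇒ neg: 6*(2*(-(3*(x + 9)))) = -252.
Step 2. [6*(2*(-(3*(x + 9)))) = -252] LHS = 6·(…); ÷6 both sides. So div: 2*(-(3*(x + 9))) = -42.
Step 3. [2*(-(3*(x + 9))) = -42] leading coefficient 2: divide by 2 ⇒ div: -(3*(x + 9)) = -21.
Step 4. [-(3*(x + 9)) = -21] flip signs both sides, so neg: 3*(x + 9) = 21.
Step 5. [3*(x + 9) = 21] LHS = 3·(…); ÷3 both sides. So div: x + 9 = 7.
Step 6. [x + 9 = 7] +9 is outermost — subtract 9 both sides. So sub: x = -2.

Answer: x ∈ {-2}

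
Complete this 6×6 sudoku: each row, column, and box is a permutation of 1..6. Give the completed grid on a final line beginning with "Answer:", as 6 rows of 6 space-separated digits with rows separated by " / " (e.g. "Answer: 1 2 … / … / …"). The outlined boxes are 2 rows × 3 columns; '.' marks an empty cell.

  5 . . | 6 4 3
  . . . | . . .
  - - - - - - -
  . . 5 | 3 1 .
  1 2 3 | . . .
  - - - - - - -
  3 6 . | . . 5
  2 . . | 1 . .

Step 1. [r6c3∈{4}] r6c3's peers cover all but 4. So r6c3=4.
Step 2. [r1c2∈{1}] r1c2 has the single candidate 1. So r1c2=1.
Step 3. [r6c6∈{6}] only 6 remains possible at r6c6, so r6c6=6.
Step 4. [r3c2∈{4}] r3c2's peers cover all but 4 ⇒ r3c2=4.
Step 5. [r5c5∈{2}] only 2 remains possible at r5c5. So r5c5=2.
Step 6. [r2c4∈{2,5}] across col 4, 2 lands solely at r2c4 ⇒ r2c4=2.
Step 7. [r4c4∈{4,5}] col 4 places 5 nowhere but r4c4, so r4c4=5.
Step 8. [r2c3∈{6}] only 6 remains possible at r2c3 ⇒ r2c3=6.
Step 9. [r1c3∈{2}] r1c3's peers cover all but 2, so r1c3=2.
Step 10. [r5c3∈{1}] r5c3 is down to just 1 ⇒ r5c3=1.
Step 11. [r2c5∈{5}] r2c5 is down to just 5, so r2c5=5.
Step 12. [r3c1∈{6}] only 6 remains possible at r3c1. So r3c1=6.
Step 13. [r3c6∈{2}] r3c6 is down to just 2. So r3c6=2.
Step 14. [r6c2∈{5}] r6c2 has the single candidate 5. So r6c2=5.
Step 15. [r2c1∈{4}] only 4 remains possible at r2c1. So r2c1=4.
Step 16. [r2c2∈{3}] r2c2 is down to just 3, so r2c2=3.
Step 17. [r2c6∈{1}] r2c6's peers cover all but 1. So r2c6=1.
Step 18. [r4c5∈{6}] r4c5's peers cover all but 6 ⇒ r4c5=6.
Step 19. [r6c5∈{3}] r6c5 is down to just 3, so r6c5=3.
Step 20. [r5c4∈{4}] r5c4 is down to just 4. So r5c4=4.
Step 21. [r4c6∈{4}] r4c6 is down to just 4, so r4c6=4.

Answer: 5 1 2 6 4 3 / 4 3 6 2 5 1 / 6 4 5 3 1 2 / 1 2 3 5 6 4 / 3 6 1 4 2 5 / 2 5 4 1 3 6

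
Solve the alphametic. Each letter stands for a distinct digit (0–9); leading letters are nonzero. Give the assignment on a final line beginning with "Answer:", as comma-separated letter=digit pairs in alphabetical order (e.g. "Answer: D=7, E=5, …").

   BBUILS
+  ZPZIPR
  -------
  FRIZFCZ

Step 1. [col 1: S + R ≡ Z (mod 10)] several values work for R in column 1 (S + R ≡ Z (mod 10), carry-in 0); try R=4. So R=4.
Step 2. [F] adding two 6-digit numbers gives at most 6+1 digits, and here it does — F is that final carry and must be 1. So F=1.
Step 3. [col 1: S + R ≡ Z (mod 10)] no forcing yet in column 1 (carry-in 0); Z=7 is free and consistent — try it, so Z=7.
Step 4. [col 1: S + R ≡ Z (mod 10)] column 1: given R=4, Z=7, carry-in 0, and digits 1,4,7 already taken and all letters distinct, S+R≡Z (mod 10) forces S=3 ⇒ S=3.
Step 5. [col 2: L + P ≡ C (mod 10)] several values work for C in column 2 (L + P ≡ C (mod 10), carry-in 0); try C=0, so C=0.
Step 6. [col 2: L + P ≡ C (mod 10)] column 2 (L + P ≡ C (mod 10), carry-in 0) doesn't pin L yet; pick L=2 and continue ⇒ L=2.
Step 7. [col 2: L + P ≡ C (mod 10)] column 2 reads L+P+carry(0)=C with L=2, C=0; with digits 0,1,2,3,4,7 already taken and all letters distinct, the only value for P is 8. So P=8.
Step 8. [col 3: I + I ≡ F (mod 10)] column 3 reads I+I+carry(1)=F with F=1; with digits 0,1,2,3,4,7,8 already taken and all letters distinct, the only value for I is 5, so I=5.
Step 9. [col 4: U + Z ≡ Z (mod 10)] column 4: given Z=7, carry-in 1, and digits 0,1,2,3,4,5,7,8 already taken and all letters distinct, U+Z≡Z (mod 10) forces U=9 ⇒ U=9.
Step 10. [col 5: B + P ≡ I (mod 10)] column 5: given P=8, I=5, carry-in 1, and digits 0,1,2,3,4,5,7,8,9 already taken and all letters distinct, B+P≡I (mod 10) forces B=6. So B=6.

Answer: B=6, C=0, F=1, I=5, L=2, P=8, R=4, S=3, U=9, Z=7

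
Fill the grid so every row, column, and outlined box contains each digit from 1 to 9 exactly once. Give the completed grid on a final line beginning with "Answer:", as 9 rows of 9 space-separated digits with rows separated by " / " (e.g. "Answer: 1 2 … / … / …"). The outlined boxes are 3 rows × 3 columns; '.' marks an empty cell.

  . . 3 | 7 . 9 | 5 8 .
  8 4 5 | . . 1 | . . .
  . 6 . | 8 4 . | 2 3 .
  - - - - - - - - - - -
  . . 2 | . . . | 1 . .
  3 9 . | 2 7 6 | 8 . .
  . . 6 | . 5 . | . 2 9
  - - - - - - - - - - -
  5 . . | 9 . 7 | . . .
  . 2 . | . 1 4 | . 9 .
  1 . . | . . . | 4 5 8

Step 1. [r7c5∈{2,3,6,8}] in box 8, 8 fits only at r7c5, so r7c5=8.
Step 2. [r1c9∈{1,4,6}] in row 1, 4 fits only at r1c9 ⇒ r1c9=4.
Step 3. [r1c5∈{2,6}] row 1 places 6 nowhere but r1c5. So r1c5=6.
Step 4. [r2c4∈{3}] only 3 remains possible at r2c4. So r2c4=3.
Step 5. [r8c1∈{6,7}] 6 has one home in col 1: r8c1, so r8c1=6.
Step 6. [r4c2∈{5,7,8}] col 2 places 5 nowhere but r4c2. So r4c2=5.
Step 7. [r7c9∈{1,2,3,6}] in row 7, 2 fits only at r7c9. So r7c9=2.
Step 8. [r4c4∈{4}] r4c4 is down to just 4, so r4c4=4.
Step 9. [r4c1∈{7}] r4c1 is down to just 7, so r4c1=7.
Step 10. [r3c3∈{1,7,9}] in box 1, 7 fits only at r3c3. So r3c3=7.
Step 11. [r6c7∈{3,7}] across row 6, 7 lands solely at r6c7. So r6c7=7.
Step 12. [r4c9∈{3,6}] 3 has one home in box 6: r4c9, so r4c9=3.
Step 13. [r2c9∈{6,7}] col 9 places 6 nowhere but r2c9 ⇒ r2c9=6.
Step 14. [r9c5∈{2,3}] in col 5, 3 fits only at r9c5. So r9c5=3.
Step 15. [r5c3∈{1,4}] 1 has one home in row 5: r5c3 ⇒ r5c3=1.
Step 16. [r7c7∈{3,6}] r7c7 is the only open cell in col 7 admitting 6 ⇒ r7c7=6.
Step 17. [r4c6∈{8}] r4c6's peers cover all but 8, so r4c6=8.
Step 18. [r8c9∈{7}] r8c9 is down to just 7. So r8c9=7.
Step 19. [r7c3∈{4}] nothing but 4 survives at r7c3, so r7c3=4.
Step 20. [r4c5∈{9}] r4c5 has the single candidate 9. So r4c5=9.
Step 21. [r9c2∈{7}] r9c2 is down to just 7, so r9c2=7.
Step 22. [r2c5∈{2}] r2c5's peers cover all but 2 ⇒ r2c5=2.
Step 23. [r9c6∈{2}] nothing but 2 survives at r9c6. So r9c6=2.
Step 24. [r7c2∈{3}] r7c2's peers cover all but 3, so r7c2=3.
Step 25. [r9c4∈{6}] r9c4 has the single candidate 6, so r9c4=6.
Step 26. [r1c1∈{2}] only 2 remains possible at r1c1 ⇒ r1c1=2.
Step 27. [r3c9∈{1}] r3c9 has the single candidate 1 ⇒ r3c9=1.
Step 28. [r1c2∈{1}] only 1 remains possible at r1c2 ⇒ r1c2=1.
Step 29. [r5c8∈{4}] r5c8's peers cover all but 4 ⇒ r5c8=4.
Step 30. [r8c4∈{5}] r8c4 has the single candidate 5, so r8c4=5.
Step 31. [r3c6∈{5}] nothing but 5 survives at r3c6, so r3c6=5.
Step 32. [r6c1∈{4}] r6c1 has the single candidate 4. So r6c1=4.
Step 33. [r5c9∈{5}] r5c9's peers cover all but 5, so r5c9=5.
Step 34. [r9c3∈{9}] r9c3 has the single candidate 9 ⇒ r9c3=9.
Step 35. [r8c3∈{8}] r8c3's peers cover all but 8, so r8c3=8.
Step 36. [r6c4∈{1}] only 1 remains possible at r6c4, so r6c4=1.
Step 37. [r6c6∈{3}] r6c6 has the single candidate 3. So r6c6=3.
Step 38. [r7c8∈{1}] r7c8's peers cover all but 1, so r7c8=1.
Step 39. [r3c1∈{9}] r3c1 has the single candidate 9. So r3c1=9.
Step 40. [r2c7∈{9}] only 9 remains possible at r2c7, so r2c7=9.
Step 41. [r4c8∈{6}] r4c8's peers cover all but 6, so r4c8=6.
Step 42. [r8c7∈{3}] r8c7 has the single candidate 3, so r8c7=3.
Step 43. [r2c8∈{7}] only 7 remains possible at r2c8 ⇒ r2c8=7.
Step 44. [r6c2∈{8}] r6c2's peers cover all but 8, so r6c2=8.

Answer: 2 1 3 7 6 9 5 8 4 / 8 4 5 3 2 1 9 7 6 / 9 6 7 8 4 5 2 3 1 / 7 5 2 4 9 8 1 6 3 / 3 9 1 2 7 6 8 4 5 / 4 8 6 1 5 3 7 2 9 / 5 3 4 9 8 7 6 1 2 / 6 2 8 5 1 4 3 9 7 / 1 7 9 6 3 2 4 5 8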